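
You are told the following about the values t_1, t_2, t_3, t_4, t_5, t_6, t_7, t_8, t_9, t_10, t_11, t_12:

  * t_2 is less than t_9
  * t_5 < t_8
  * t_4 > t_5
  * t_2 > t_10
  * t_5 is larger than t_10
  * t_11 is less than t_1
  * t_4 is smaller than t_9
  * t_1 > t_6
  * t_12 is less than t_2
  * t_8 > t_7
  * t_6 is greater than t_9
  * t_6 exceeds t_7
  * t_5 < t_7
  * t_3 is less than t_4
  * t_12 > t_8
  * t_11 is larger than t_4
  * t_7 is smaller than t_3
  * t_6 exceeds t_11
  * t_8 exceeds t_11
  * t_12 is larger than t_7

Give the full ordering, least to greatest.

t_10 < t_5 < t_7 < t_3 < t_4 < t_11 < t_8 < t_12 < t_2 < t_9 < t_6 < t_1

Each adjacent pair is fixed by a given relation: t_10 < t_5; t_5 < t_7; t_7 < t_3; t_3 < t_4; t_4 < t_11; t_11 < t_8; t_8 < t_12; t_12 < t_2; t_2 < t_9; t_9 < t_6; t_6 < t_1. Chaining them end to end gives the full order.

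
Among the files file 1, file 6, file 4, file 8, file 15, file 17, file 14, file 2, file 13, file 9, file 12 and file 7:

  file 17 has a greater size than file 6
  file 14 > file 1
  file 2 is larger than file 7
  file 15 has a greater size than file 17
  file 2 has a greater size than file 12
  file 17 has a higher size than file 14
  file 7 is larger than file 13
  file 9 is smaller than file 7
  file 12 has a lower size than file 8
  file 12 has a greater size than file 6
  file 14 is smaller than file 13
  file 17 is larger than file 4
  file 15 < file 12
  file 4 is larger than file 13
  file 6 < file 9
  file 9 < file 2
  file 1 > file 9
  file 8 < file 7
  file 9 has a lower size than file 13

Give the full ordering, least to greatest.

file 6 < file 9 < file 1 < file 14 < file 13 < file 4 < file 17 < file 15 < file 12 < file 8 < file 7 < file 2

Each adjacent pair is fixed by a given relation: file 6 < file 9; file 9 < file 1; file 1 < file 14; file 14 < file 13; file 13 < file 4; file 4 < file 17; file 17 < file 15; file 15 < file 12; file 12 < file 8; file 8 < file 7; file 7 < file 2. Chaining them end to end gives the full order.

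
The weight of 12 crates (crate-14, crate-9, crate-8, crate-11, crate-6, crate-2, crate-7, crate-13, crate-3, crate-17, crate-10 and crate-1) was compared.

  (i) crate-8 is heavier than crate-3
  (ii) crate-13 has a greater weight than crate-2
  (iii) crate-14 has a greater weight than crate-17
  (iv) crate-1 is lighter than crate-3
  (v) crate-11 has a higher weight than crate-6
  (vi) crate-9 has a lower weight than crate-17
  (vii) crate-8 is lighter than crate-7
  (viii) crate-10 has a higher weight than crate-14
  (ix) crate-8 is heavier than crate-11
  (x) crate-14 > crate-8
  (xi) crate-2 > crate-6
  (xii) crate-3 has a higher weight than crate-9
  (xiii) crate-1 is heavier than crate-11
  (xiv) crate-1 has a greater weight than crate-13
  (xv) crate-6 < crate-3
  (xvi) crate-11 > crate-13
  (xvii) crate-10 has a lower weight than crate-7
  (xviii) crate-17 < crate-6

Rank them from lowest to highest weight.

crate-9 < crate-17 < crate-6 < crate-2 < crate-13 < crate-11 < crate-1 < crate-3 < crate-8 < crate-14 < crate-10 < crate-7

Nothing is placed below crate-9, so it is least; from there crate-9 < crate-17; crate-17 < crate-6; crate-6 < crate-2; crate-2 < crate-13; crate-13 < crate-11; crate-11 < crate-1; crate-1 < crate-3; crate-3 < crate-8; crate-8 < crate-14; crate-14 < crate-10; crate-10 < crate-7, each given directly.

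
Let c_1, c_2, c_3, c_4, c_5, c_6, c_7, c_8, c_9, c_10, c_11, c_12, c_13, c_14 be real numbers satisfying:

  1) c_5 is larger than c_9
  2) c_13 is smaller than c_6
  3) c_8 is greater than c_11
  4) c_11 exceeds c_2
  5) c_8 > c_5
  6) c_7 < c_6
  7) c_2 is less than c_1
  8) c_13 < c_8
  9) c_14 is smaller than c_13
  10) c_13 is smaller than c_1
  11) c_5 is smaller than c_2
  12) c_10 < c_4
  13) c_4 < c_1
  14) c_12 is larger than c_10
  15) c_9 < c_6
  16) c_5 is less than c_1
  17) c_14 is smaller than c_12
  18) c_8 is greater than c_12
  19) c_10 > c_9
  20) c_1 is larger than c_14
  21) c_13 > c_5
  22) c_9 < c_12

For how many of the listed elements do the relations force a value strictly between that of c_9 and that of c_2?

1

The relations place c_9 below c_2. An element lies strictly between them when it is forced above c_9 and also forced below c_2.
Above c_9: {c_5, c_10, c_4, c_13, c_1, c_11, c_12, c_8, c_6}. Below c_2: {c_5}.
Intersection: {c_5} — 1.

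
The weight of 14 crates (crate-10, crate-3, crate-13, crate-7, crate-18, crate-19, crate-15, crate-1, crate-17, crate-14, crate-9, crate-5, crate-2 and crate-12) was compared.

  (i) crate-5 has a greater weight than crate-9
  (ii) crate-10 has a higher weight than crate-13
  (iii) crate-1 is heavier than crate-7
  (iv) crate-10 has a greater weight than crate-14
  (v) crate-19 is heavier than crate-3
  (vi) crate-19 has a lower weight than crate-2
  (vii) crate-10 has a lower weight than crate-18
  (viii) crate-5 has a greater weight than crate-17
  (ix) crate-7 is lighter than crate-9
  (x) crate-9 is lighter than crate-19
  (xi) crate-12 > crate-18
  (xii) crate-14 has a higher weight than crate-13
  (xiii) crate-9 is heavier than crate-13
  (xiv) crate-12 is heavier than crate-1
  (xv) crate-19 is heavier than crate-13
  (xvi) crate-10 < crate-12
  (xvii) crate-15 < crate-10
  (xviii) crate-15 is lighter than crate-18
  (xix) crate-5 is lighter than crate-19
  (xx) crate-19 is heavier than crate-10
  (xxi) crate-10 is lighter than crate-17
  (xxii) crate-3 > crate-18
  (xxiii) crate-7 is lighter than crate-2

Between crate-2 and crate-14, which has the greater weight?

The relevant relations are crate-14 < crate-10; crate-10 < crate-17; crate-17 < crate-5; crate-5 < crate-19; crate-19 < crate-2.
Together: crate-14 < crate-10 < crate-17 < crate-5 < crate-19 < crate-2.
So crate-14 < crate-2; crate-2 is the heavier of the two.

crate-2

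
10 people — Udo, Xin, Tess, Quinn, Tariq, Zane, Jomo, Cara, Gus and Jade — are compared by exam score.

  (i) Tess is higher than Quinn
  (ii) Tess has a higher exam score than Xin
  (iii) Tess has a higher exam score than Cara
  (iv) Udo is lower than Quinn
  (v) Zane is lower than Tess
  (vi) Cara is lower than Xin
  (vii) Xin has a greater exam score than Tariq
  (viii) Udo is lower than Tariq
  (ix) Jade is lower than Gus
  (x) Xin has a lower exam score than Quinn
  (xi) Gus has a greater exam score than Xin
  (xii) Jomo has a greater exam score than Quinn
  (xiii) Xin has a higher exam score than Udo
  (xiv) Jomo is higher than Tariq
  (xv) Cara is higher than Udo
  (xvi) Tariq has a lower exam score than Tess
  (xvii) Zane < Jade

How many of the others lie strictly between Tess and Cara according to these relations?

The relations place Cara below Tess. An element lies strictly between them when it is forced above Cara and also forced below Tess.
Above Cara: {Xin, Quinn, Gus, Jomo}. Below Tess: {Udo, Tariq, Xin, Zane, Quinn}.
Intersection: {Xin, Quinn} — 2.

2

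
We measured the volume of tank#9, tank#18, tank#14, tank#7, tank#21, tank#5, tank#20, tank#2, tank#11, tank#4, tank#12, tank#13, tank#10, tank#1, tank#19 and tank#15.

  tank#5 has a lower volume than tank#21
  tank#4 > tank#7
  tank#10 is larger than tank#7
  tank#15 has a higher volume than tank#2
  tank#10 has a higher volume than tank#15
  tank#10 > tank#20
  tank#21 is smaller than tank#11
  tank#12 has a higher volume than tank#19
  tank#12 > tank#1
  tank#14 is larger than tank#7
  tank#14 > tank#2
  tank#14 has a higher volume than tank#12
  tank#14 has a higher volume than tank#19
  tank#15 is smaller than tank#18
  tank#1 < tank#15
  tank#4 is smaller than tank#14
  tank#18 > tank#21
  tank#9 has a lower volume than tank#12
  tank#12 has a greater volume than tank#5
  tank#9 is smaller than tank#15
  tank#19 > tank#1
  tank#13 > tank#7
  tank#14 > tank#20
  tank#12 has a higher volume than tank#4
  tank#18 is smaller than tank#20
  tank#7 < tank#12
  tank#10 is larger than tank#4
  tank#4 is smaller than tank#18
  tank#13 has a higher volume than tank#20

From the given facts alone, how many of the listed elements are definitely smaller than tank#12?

Directly below tank#12: tank#9, tank#5, tank#1, tank#7, tank#19, tank#4.
Nothing else is reachable below tank#12; 6 in all.

6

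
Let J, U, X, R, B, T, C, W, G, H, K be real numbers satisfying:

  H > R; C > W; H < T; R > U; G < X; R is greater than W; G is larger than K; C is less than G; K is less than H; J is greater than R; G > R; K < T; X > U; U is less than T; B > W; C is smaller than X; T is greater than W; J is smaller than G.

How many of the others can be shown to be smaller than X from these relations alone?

7

Directly below X: C, U, G.
One step further: W, K, R, J (7 so far).
No other element is forced below X by the given relations, so the count is 7.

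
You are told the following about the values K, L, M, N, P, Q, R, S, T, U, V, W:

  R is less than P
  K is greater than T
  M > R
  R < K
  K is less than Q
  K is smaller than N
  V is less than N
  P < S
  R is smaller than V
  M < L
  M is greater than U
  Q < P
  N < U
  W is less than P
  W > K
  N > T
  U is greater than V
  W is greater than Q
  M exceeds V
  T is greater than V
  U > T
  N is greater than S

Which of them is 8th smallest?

S

The consecutive relations fix a unique order: R < V < T < K < Q < W < P < S < N < U < M < L.
The 8th smallest is S.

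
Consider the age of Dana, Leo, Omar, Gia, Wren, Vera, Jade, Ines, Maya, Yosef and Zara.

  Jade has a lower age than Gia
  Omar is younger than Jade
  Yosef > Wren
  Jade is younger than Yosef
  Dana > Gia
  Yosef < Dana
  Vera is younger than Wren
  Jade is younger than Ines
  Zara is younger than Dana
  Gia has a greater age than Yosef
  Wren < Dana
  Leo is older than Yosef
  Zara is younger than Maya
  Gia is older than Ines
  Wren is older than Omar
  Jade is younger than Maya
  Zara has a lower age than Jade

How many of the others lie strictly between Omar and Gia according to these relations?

The relations place Omar below Gia. An element lies strictly between them when it is forced above Omar and also forced below Gia.
Above Omar: {Jade, Maya, Wren, Yosef, Ines, Leo, Dana}. Below Gia: {Zara, Jade, Vera, Wren, Yosef, Ines}.
Intersection: {Jade, Wren, Yosef, Ines} — 4.

4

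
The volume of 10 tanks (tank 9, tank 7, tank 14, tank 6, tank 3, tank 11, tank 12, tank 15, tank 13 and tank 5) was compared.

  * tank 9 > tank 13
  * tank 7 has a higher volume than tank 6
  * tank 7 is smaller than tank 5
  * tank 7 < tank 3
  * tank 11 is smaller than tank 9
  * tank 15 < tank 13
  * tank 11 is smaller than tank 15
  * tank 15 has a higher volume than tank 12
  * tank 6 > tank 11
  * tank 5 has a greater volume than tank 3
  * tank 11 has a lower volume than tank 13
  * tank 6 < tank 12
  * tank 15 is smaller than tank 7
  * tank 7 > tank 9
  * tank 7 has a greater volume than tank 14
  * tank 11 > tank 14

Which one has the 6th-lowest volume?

Chaining the given pairs: tank 14 < tank 11 < tank 6 < tank 12 < tank 15 < tank 13 < tank 9 < tank 7 < tank 3 < tank 5.
The 6th smallest is tank 13.

tank 13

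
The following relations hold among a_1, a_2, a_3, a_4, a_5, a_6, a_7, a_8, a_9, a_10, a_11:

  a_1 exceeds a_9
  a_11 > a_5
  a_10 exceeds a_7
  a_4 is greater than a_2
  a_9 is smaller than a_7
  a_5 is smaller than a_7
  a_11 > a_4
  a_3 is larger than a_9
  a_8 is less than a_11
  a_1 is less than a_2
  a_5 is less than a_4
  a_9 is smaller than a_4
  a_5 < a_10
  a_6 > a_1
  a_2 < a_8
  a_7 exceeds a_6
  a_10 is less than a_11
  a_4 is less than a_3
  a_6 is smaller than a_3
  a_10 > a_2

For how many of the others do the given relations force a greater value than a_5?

Directly above a_5: a_7, a_4, a_10, a_11.
One step further: a_3 (5 so far).
Nothing else is reachable above a_5; 5 in all.

5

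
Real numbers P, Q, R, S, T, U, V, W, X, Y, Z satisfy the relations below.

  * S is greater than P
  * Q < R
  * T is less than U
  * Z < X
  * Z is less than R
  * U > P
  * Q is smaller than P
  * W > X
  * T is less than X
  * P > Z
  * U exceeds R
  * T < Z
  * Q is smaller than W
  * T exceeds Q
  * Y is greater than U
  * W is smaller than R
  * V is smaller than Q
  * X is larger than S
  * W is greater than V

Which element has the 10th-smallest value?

The consecutive relations fix a unique order: V < Q < T < Z < P < S < X < W < R < U < Y.
The 10th smallest is U.

U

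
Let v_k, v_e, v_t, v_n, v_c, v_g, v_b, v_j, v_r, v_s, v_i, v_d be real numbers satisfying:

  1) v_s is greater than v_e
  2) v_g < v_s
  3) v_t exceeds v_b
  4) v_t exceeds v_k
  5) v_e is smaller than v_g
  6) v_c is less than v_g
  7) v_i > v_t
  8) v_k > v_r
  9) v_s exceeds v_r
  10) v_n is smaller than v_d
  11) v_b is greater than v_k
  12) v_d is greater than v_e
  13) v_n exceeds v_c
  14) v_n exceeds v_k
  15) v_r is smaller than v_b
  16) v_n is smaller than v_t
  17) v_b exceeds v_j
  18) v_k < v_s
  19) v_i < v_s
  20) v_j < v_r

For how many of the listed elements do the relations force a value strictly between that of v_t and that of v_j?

4

Chaining upward from v_j reaches: v_r, v_k, v_n, v_b, v_d, v_i, v_s.
Chaining downward from v_t reaches: v_c, v_r, v_k, v_n, v_b.
Strictly between v_j and v_t are those in both lists: v_r, v_k, v_n, v_b — 4 elements.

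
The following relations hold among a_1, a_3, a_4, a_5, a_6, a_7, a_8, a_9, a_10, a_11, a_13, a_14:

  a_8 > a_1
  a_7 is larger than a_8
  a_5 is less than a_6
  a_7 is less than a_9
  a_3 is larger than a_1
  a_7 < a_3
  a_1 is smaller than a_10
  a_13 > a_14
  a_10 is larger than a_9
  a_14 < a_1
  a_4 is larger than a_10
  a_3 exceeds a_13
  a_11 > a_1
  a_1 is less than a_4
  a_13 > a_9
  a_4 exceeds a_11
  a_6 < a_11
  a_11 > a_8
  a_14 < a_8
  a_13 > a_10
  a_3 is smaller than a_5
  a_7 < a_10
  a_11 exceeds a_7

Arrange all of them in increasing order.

The consecutive links are each given: a_14 < a_1; a_1 < a_8; a_8 < a_7; a_7 < a_9; a_9 < a_10; a_10 < a_13; a_13 < a_3; a_3 < a_5; a_5 < a_6; a_6 < a_11; a_11 < a_4.

a_14 < a_1 < a_8 < a_7 < a_9 < a_10 < a_13 < a_3 < a_5 < a_6 < a_11 < a_4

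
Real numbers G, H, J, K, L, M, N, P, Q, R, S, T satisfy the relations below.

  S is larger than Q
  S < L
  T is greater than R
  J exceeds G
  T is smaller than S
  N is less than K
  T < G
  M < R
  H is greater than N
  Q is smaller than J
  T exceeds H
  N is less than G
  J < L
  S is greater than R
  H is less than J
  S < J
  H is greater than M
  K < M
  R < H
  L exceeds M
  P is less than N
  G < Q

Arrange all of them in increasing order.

Nothing is placed below P, so it is least; from there P < N; N < K; K < M; M < R; R < H; H < T; T < G; G < Q; Q < S; S < J; J < L, each given directly.

P < N < K < M < R < H < T < G < Q < S < J < L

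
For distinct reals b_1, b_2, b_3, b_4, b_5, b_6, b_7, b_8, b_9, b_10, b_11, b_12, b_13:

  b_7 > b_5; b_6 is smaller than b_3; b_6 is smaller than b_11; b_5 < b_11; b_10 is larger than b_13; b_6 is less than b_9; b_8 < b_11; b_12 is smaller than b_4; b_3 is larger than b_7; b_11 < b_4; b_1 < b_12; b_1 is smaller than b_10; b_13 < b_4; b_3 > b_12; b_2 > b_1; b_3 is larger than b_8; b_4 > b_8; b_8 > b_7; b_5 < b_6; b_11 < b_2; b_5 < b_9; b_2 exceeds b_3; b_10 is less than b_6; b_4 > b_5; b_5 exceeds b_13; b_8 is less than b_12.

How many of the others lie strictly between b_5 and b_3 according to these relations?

Chaining upward from b_5 reaches: b_7, b_6, b_8, b_9, b_12, b_11, b_4, b_2.
Chaining downward from b_3 reaches: b_1, b_13, b_10, b_7, b_6, b_8, b_12.
Strictly between b_5 and b_3 are those in both lists: b_7, b_6, b_8, b_12 — 4 elements.

4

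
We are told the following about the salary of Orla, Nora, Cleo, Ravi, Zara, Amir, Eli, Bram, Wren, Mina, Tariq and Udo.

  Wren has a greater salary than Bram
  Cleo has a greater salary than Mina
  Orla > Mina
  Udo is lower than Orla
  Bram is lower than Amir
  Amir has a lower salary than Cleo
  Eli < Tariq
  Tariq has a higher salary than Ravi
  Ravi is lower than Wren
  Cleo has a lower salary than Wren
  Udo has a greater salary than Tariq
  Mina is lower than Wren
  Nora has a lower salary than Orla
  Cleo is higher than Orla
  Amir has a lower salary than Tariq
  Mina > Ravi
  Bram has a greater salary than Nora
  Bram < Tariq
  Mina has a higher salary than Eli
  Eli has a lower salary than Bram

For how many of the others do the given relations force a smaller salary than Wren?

10

The elements the relations force below Wren are Nora, Eli, Bram, Ravi, Mina, Amir, Tariq, Udo, Orla, Cleo — no chain reaches any other.
That is 10.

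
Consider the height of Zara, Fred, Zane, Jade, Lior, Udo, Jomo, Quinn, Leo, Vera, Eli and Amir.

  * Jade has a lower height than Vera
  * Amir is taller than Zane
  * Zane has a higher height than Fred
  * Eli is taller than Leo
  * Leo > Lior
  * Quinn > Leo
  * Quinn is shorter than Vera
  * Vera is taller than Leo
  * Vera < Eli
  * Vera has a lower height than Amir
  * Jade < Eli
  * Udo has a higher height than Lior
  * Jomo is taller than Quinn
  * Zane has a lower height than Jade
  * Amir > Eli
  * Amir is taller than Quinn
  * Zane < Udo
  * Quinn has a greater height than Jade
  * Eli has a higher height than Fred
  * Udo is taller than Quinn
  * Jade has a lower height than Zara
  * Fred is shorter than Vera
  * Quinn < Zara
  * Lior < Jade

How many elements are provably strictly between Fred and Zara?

The relations place Fred below Zara. An element lies strictly between them when it is forced above Fred and also forced below Zara.
Above Fred: {Zane, Jade, Quinn, Jomo, Vera, Eli, Udo, Amir}. Below Zara: {Zane, Lior, Leo, Jade, Quinn}.
Intersection: {Zane, Jade, Quinn} — 3.

3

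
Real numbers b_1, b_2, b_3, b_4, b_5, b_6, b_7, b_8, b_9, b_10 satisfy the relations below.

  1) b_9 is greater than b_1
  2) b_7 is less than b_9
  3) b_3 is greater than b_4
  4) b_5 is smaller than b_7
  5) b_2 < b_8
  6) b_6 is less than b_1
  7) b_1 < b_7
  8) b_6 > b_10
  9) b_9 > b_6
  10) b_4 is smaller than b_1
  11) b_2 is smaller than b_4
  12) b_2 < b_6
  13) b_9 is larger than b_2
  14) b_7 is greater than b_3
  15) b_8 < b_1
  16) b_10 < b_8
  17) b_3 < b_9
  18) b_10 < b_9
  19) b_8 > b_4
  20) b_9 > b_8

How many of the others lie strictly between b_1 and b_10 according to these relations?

Chaining upward from b_10 reaches: b_6, b_8, b_7, b_9.
Chaining downward from b_1 reaches: b_2, b_4, b_6, b_8.
Strictly between b_10 and b_1 are those in both lists: b_6, b_8 — 2 elements.

2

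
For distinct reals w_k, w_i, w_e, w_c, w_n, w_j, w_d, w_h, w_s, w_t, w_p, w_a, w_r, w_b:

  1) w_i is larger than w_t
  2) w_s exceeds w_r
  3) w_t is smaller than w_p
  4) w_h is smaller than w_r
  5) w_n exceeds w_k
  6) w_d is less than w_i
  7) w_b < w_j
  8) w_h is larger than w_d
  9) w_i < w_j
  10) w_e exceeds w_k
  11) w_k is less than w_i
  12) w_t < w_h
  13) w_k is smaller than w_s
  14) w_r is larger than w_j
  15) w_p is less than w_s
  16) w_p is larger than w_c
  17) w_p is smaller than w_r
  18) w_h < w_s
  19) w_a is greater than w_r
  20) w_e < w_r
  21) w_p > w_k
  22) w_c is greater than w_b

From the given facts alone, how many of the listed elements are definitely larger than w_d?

6

The elements the relations force above w_d are w_i, w_h, w_j, w_r, w_a, w_s — no chain reaches any other.
That is 6.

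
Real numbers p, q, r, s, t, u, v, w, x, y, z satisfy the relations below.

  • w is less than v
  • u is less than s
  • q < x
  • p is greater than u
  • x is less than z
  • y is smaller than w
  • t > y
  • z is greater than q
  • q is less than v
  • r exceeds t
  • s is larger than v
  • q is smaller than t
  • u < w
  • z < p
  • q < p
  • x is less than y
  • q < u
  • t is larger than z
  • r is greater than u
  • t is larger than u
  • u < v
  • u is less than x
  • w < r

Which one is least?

q

Chaining upward from q: directly above it, u, x, z, t, v, p; then y, w, r, s.
That covers every other element, and nothing is given below q, so q is the least.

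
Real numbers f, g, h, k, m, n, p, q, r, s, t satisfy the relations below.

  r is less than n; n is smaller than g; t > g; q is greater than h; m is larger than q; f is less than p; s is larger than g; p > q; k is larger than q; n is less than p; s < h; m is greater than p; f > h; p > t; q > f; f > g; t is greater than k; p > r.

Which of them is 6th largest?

f

Piecing the relations together gives one ordering: r < n < g < s < h < f < q < k < t < p < m.
Counting 6 from the largest end gives f.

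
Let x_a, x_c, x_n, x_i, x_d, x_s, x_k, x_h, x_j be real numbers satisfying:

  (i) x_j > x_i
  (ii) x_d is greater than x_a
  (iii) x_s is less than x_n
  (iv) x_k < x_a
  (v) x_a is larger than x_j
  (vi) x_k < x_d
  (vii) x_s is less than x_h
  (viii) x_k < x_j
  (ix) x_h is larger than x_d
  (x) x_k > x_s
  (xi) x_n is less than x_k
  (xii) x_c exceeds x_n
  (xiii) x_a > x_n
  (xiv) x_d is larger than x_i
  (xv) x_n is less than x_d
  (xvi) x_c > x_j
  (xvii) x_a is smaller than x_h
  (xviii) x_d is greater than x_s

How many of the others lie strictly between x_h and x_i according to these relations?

Chaining upward from x_i reaches: x_j, x_a, x_c, x_d.
Chaining downward from x_h reaches: x_s, x_n, x_k, x_j, x_a, x_d.
Strictly between x_i and x_h are those in both lists: x_j, x_a, x_d — 3 elements.

3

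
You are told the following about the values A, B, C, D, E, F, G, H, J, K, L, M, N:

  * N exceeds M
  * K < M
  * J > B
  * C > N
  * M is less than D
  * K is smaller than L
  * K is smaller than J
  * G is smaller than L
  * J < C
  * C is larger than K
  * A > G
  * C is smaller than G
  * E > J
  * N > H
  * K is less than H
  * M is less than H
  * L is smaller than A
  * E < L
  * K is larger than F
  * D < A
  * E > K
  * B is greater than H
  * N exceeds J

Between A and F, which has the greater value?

Link the given pairs in sequence: F < K; K < M; M < H; H < B; B < J; J < N; N < C; C < G; G < L; L < A.
Together: F < K < M < H < B < J < N < C < G < L < A.
So F < A; A is the larger of the two.

A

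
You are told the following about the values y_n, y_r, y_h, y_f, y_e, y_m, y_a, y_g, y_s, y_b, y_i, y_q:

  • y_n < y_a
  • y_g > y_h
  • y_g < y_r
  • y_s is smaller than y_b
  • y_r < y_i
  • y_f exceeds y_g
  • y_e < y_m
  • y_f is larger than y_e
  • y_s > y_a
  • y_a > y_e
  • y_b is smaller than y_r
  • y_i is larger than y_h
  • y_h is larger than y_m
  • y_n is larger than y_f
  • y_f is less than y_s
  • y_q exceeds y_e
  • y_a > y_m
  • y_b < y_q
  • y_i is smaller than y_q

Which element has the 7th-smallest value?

y_a

Piecing the relations together gives one ordering: y_e < y_m < y_h < y_g < y_f < y_n < y_a < y_s < y_b < y_r < y_i < y_q.
Counting 7 from the smallest end gives y_a.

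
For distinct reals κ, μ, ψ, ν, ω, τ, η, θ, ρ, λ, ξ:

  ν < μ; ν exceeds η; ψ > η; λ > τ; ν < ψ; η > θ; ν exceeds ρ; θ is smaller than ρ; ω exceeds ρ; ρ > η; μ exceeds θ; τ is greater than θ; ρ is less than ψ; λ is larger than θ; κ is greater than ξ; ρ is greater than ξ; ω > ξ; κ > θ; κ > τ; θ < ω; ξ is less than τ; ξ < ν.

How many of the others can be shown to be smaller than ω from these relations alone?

4

From ω the given relations immediately reach ξ, θ, ρ.
From those, η — 4 in total.
No other element is forced below ω by the given relations, so the count is 4.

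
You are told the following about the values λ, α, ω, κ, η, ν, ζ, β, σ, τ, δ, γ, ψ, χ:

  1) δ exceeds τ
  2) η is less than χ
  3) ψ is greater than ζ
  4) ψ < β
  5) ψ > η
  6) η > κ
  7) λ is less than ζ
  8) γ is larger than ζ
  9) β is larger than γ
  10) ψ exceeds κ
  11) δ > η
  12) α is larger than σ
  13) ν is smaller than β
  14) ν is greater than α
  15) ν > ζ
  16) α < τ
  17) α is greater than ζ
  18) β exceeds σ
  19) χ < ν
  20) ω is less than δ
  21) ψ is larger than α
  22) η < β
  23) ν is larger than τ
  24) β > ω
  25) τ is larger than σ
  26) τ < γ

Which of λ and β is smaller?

Link the given pairs in sequence: λ < ζ; ζ < α; α < τ; τ < γ; γ < β.
Chaining these gives λ < ζ < α < τ < γ < β.
So λ < β; λ is the smaller of the two.

λ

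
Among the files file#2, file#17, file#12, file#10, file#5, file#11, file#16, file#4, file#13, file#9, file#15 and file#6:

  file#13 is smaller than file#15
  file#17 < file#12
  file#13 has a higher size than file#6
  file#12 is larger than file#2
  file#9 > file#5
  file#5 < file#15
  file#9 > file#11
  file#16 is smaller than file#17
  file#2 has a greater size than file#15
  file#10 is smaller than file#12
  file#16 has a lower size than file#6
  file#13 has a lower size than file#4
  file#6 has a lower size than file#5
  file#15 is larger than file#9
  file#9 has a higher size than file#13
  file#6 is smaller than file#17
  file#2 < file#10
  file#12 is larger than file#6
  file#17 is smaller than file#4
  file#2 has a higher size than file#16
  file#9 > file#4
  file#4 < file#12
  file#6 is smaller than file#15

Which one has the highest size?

file#12

Chaining downward from file#12: directly below it, file#6, file#17, file#4, file#2, file#10; then file#16, file#13, file#15; then file#5, file#9; then file#11.
That covers every other element, and nothing is given above file#12, so file#12 is the highest size.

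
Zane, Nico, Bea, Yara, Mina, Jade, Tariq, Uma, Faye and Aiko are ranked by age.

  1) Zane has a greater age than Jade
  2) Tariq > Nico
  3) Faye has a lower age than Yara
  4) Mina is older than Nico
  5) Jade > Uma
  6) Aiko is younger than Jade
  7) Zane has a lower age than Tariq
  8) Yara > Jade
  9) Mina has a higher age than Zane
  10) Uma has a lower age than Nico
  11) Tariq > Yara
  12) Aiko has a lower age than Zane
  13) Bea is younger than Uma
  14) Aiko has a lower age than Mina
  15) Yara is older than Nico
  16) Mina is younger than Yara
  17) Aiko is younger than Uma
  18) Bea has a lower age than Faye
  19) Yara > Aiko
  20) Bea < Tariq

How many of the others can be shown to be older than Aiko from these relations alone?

7

From Aiko the given relations immediately reach Uma, Jade, Zane, Mina, Yara.
From those, Nico, Tariq — 7 in total.
No other element is forced above Aiko by the given relations, so the count is 7.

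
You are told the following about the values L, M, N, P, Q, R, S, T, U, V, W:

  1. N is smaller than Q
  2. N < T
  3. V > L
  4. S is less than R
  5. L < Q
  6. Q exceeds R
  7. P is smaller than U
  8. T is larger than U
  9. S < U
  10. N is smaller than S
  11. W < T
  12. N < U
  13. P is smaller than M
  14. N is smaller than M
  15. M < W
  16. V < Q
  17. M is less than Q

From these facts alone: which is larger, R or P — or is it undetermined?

Following every chain through P: above P we get M, W, U, T, Q.
R is not reached, and no chain runs the other way from R to P.
So the given relations leave the order of P and R undetermined.

undetermined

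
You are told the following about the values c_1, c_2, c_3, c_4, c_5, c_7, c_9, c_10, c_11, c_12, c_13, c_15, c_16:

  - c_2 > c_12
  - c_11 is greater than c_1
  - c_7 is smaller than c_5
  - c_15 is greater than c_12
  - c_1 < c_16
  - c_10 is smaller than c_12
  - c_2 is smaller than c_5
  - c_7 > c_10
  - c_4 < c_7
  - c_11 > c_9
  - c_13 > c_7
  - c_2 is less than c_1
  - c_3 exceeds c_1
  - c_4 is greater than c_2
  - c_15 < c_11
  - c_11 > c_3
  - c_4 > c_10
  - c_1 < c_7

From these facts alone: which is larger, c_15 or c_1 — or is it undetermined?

undetermined

Following every chain through c_1: above c_1 we get c_16, c_7, c_3, c_5, c_11, c_13; below c_1 we get c_10, c_12, c_2.
c_15 is not reached, and no chain runs the other way from c_15 to c_1.
So the given relations leave the order of c_1 and c_15 undetermined.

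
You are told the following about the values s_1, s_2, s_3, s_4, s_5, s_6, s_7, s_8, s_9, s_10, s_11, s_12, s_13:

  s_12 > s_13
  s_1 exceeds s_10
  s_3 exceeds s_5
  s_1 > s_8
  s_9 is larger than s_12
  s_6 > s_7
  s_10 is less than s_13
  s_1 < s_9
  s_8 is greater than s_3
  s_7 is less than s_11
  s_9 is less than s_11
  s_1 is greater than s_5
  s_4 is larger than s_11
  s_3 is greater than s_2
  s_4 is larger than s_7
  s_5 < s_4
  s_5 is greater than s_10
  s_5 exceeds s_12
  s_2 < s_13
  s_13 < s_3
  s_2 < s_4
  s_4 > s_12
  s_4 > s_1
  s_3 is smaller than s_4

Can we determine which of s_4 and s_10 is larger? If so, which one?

s_4

s_10 < s_13 < s_12 < s_5 < s_3 < s_8 < s_1 < s_9 < s_11 < s_4, by transitivity through s_13, s_12, s_5, s_3, s_8, s_1, s_9, s_11.
So s_4 is larger.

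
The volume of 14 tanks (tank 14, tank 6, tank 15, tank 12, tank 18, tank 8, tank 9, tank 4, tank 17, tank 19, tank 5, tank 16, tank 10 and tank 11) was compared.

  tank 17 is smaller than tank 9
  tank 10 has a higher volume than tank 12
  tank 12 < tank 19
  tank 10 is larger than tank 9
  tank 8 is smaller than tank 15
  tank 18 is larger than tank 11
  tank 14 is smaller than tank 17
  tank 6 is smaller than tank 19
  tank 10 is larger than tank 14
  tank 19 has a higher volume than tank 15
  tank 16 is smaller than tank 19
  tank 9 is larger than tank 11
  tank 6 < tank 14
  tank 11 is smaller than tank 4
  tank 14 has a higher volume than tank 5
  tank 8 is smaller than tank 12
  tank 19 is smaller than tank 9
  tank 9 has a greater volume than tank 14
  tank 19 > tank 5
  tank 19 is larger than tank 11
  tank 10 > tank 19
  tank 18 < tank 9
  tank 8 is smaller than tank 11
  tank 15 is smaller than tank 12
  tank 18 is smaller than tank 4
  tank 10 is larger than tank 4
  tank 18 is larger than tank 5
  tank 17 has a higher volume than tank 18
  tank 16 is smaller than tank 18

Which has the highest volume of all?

tank 10

Chaining downward from tank 10: directly below it, tank 14, tank 12, tank 19, tank 4, tank 9; then tank 6, tank 5, tank 8, tank 11, tank 16, tank 15, tank 18, tank 17.
That covers every other element, and nothing is given above tank 10, so tank 10 is the highest volume.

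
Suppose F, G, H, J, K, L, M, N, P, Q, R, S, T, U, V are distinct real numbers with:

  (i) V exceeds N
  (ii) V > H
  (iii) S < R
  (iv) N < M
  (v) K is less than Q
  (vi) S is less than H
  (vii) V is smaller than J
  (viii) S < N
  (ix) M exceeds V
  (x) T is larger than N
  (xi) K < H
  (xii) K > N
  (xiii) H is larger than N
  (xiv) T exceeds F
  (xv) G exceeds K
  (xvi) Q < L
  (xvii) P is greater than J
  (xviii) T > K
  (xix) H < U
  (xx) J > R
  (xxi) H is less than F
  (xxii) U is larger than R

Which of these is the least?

S

Chaining upward from S: directly above it, N, H, R; then K, V, F, M, J, U, T; then G, Q, P; then L.
That covers every other element, and nothing is given below S, so S is the least.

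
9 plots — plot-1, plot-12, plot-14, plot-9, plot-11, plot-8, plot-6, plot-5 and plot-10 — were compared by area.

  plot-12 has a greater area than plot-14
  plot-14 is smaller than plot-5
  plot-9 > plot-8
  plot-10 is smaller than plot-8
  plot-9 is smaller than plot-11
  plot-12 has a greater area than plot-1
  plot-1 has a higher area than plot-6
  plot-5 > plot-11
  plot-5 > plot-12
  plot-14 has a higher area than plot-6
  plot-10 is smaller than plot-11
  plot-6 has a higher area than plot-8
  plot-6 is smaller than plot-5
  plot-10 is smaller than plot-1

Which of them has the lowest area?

plot-8 is not least since plot-10 < plot-8; plot-9 is not least since plot-8 < plot-9; plot-6 is not least since plot-8 < plot-6; plot-11 is not least since plot-9 < plot-11; plot-1 is not least since plot-10 < plot-1; plot-14 is not least since plot-6 < plot-14; plot-12 is not least since plot-1 < plot-12; plot-5 is not least since plot-6 < plot-5.
Only plot-10 has nothing below it, so plot-10 is the lowest area.

plot-10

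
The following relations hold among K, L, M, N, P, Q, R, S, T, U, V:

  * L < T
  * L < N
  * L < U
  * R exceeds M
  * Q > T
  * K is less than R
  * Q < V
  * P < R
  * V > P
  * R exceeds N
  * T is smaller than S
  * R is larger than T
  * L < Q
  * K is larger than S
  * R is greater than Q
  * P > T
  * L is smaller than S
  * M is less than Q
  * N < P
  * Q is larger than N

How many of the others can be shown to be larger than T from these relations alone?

6

Directly above T: S, P, Q, R.
One step further: K, V (6 so far).
No other element is forced above T by the given relations, so the count is 6.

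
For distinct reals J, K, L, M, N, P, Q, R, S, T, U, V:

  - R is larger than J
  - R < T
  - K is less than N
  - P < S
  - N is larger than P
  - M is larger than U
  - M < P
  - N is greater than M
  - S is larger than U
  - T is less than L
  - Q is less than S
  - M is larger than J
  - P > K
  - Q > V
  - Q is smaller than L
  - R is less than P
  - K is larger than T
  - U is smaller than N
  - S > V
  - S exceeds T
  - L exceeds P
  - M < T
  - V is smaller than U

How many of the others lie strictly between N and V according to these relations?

The relations place V below N. An element lies strictly between them when it is forced above V and also forced below N.
Above V: {U, Q, M, T, K, P, L, S}. Below N: {J, U, R, M, T, K, P}.
Intersection: {U, M, T, K, P} — 5.

5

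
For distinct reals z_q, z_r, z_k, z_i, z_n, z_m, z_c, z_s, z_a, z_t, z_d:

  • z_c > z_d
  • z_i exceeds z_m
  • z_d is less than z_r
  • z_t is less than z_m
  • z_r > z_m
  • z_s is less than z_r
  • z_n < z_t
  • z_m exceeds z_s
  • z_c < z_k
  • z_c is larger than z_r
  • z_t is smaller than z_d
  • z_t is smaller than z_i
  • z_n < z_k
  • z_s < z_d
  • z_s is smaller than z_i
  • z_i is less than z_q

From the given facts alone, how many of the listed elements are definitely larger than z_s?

7

Directly above z_s: z_d, z_m, z_i, z_r.
One step further: z_q, z_c (6 so far).
One step further: z_k (7 so far).
No other element is forced above z_s by the given relations, so the count is 7.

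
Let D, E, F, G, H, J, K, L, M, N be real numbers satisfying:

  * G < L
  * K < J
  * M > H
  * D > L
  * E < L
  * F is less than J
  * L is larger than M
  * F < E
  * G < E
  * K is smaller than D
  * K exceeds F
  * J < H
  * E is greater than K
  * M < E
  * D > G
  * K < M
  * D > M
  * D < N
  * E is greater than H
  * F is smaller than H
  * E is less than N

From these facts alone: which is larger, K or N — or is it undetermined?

N

Link the given pairs in sequence: K < J; J < H; H < M; M < E; E < L; L < D; D < N.
Together: K < J < H < M < E < L < D < N.
So N is larger.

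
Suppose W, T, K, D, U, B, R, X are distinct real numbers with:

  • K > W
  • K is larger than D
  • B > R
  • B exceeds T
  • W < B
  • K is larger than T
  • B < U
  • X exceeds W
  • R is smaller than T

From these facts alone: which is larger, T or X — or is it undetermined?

Following every chain through T: above T we get B, K, U; below T we get R.
X is not reached, and no chain runs the other way from X to T.
So the given relations leave the order of T and X undetermined.

undetermined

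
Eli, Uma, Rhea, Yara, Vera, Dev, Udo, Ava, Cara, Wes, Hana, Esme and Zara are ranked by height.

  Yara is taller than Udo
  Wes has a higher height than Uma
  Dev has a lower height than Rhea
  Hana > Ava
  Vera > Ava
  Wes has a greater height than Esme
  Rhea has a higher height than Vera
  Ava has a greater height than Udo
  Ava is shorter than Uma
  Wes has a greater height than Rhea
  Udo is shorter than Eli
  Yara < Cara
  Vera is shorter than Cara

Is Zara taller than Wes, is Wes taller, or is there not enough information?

undetermined

Following every chain through Zara: nothing is chained to Zara.
Wes is not reached, and no chain runs the other way from Wes to Zara.
So the given relations leave the order of Zara and Wes undetermined.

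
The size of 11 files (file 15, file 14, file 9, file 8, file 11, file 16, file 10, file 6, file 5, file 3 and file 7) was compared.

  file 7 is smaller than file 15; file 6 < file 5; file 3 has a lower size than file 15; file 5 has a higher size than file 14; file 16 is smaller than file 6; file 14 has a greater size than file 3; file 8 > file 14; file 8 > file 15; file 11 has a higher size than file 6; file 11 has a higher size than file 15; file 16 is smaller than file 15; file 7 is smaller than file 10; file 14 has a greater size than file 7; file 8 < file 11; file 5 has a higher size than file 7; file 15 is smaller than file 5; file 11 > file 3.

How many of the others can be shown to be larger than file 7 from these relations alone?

The elements the relations force above file 7 are file 15, file 14, file 8, file 11, file 5, file 10 — no chain reaches any other.
That is 6.

6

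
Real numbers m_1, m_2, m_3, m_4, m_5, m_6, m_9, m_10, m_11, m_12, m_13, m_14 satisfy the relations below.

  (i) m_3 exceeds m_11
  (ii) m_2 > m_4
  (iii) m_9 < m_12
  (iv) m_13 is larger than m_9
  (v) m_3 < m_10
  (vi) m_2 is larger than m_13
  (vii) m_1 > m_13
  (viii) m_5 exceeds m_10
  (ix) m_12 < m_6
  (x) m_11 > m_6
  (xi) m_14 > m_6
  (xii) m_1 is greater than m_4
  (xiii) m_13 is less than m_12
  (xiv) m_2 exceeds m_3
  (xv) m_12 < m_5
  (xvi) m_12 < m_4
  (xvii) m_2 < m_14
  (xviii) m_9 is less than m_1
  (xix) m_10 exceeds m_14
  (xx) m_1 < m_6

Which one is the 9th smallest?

Chaining the given pairs: m_9 < m_13 < m_12 < m_4 < m_1 < m_6 < m_11 < m_3 < m_2 < m_14 < m_10 < m_5.
The 9th smallest is m_2.

m_2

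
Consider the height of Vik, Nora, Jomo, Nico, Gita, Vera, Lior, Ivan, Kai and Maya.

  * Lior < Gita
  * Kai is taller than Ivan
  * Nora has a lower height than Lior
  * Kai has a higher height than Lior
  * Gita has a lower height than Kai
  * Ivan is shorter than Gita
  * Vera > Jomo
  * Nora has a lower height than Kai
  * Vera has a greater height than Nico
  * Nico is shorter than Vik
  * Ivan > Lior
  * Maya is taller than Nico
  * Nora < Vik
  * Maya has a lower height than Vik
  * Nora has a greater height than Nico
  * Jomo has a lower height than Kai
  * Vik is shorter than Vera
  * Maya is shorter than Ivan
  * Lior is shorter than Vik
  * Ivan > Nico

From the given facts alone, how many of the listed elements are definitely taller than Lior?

The elements the relations force above Lior are Ivan, Vik, Gita, Kai, Vera — no chain reaches any other.
That is 5.

5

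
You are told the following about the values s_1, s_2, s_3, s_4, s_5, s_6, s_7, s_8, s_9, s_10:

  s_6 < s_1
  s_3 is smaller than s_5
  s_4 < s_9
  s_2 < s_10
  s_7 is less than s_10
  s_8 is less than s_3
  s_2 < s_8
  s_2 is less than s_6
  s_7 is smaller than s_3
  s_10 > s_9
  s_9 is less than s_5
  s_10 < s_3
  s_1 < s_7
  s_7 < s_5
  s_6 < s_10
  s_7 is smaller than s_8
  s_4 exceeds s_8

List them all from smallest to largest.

s_2 < s_6 < s_1 < s_7 < s_8 < s_4 < s_9 < s_10 < s_3 < s_5

Nothing is placed below s_2, so it is least; from there s_2 < s_6; s_6 < s_1; s_1 < s_7; s_7 < s_8; s_8 < s_4; s_4 < s_9; s_9 < s_10; s_10 < s_3; s_3 < s_5, each given directly.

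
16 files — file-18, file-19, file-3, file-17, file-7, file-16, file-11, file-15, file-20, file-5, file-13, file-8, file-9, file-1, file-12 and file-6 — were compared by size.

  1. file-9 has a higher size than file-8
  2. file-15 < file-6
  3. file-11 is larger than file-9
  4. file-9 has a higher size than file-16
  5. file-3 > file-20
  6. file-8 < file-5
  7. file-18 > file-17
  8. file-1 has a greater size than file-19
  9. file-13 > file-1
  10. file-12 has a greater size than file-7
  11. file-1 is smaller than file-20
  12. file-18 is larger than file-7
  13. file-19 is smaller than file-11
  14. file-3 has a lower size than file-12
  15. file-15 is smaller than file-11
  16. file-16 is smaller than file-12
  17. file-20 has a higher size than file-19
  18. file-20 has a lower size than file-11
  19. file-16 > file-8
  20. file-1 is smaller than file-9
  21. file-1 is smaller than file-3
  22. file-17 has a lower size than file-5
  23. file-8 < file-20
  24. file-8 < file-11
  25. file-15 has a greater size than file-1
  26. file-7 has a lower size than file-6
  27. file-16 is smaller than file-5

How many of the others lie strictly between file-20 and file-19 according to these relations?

1

Chaining upward from file-19 reaches: file-1, file-15, file-9, file-13, file-6, file-11, file-3, file-12.
Chaining downward from file-20 reaches: file-8, file-1.
Strictly between file-19 and file-20 are those in both lists: file-1 — 1 element.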